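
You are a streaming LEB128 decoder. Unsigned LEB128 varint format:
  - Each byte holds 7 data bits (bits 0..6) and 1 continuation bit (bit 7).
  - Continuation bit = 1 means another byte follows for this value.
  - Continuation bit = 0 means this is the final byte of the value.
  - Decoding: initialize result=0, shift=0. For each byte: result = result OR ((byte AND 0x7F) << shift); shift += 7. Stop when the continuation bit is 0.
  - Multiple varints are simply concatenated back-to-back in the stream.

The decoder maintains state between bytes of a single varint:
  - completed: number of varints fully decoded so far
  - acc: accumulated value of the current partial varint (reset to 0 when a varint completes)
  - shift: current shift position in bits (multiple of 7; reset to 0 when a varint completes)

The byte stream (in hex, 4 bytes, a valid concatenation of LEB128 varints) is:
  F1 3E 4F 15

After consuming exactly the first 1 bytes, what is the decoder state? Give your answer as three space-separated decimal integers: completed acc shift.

Answer: 0 113 7

Derivation:
byte[0]=0xF1 cont=1 payload=0x71: acc |= 113<<0 -> completed=0 acc=113 shift=7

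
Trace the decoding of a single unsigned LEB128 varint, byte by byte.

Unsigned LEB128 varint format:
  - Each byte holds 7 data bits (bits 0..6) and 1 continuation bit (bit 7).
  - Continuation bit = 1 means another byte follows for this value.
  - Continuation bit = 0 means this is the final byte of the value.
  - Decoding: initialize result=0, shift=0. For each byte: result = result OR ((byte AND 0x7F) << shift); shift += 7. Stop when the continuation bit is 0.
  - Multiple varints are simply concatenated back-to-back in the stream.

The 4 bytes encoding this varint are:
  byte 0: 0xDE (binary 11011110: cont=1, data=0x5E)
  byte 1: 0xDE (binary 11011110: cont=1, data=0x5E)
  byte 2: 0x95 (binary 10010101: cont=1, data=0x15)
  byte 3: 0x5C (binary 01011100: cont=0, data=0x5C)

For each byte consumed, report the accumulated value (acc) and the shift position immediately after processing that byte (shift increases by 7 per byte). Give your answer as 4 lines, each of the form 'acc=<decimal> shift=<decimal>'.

byte 0=0xDE: payload=0x5E=94, contrib = 94<<0 = 94; acc -> 94, shift -> 7
byte 1=0xDE: payload=0x5E=94, contrib = 94<<7 = 12032; acc -> 12126, shift -> 14
byte 2=0x95: payload=0x15=21, contrib = 21<<14 = 344064; acc -> 356190, shift -> 21
byte 3=0x5C: payload=0x5C=92, contrib = 92<<21 = 192937984; acc -> 193294174, shift -> 28

Answer: acc=94 shift=7
acc=12126 shift=14
acc=356190 shift=21
acc=193294174 shift=28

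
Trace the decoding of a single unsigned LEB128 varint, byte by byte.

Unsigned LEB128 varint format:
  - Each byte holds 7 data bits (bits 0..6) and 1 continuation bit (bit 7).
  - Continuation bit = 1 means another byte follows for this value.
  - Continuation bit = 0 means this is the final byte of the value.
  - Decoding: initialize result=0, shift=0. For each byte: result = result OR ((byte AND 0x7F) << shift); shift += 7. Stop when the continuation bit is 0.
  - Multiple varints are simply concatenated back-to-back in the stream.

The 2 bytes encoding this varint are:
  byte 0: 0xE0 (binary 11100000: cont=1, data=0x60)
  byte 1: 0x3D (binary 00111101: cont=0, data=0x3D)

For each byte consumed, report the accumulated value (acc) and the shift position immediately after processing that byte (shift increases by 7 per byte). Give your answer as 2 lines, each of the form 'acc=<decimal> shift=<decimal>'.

Answer: acc=96 shift=7
acc=7904 shift=14

Derivation:
byte 0=0xE0: payload=0x60=96, contrib = 96<<0 = 96; acc -> 96, shift -> 7
byte 1=0x3D: payload=0x3D=61, contrib = 61<<7 = 7808; acc -> 7904, shift -> 14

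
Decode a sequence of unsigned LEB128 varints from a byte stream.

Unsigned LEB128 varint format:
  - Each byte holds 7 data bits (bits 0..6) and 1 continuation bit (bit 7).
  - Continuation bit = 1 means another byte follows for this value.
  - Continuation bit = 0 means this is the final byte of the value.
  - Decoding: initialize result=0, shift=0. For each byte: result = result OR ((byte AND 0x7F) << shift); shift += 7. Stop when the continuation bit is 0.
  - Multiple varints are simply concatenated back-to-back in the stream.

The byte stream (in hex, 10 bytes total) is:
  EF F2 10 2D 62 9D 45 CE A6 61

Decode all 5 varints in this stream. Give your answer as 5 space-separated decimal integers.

Answer: 276847 45 98 8861 1594190

Derivation:
  byte[0]=0xEF cont=1 payload=0x6F=111: acc |= 111<<0 -> acc=111 shift=7
  byte[1]=0xF2 cont=1 payload=0x72=114: acc |= 114<<7 -> acc=14703 shift=14
  byte[2]=0x10 cont=0 payload=0x10=16: acc |= 16<<14 -> acc=276847 shift=21 [end]
Varint 1: bytes[0:3] = EF F2 10 -> value 276847 (3 byte(s))
  byte[3]=0x2D cont=0 payload=0x2D=45: acc |= 45<<0 -> acc=45 shift=7 [end]
Varint 2: bytes[3:4] = 2D -> value 45 (1 byte(s))
  byte[4]=0x62 cont=0 payload=0x62=98: acc |= 98<<0 -> acc=98 shift=7 [end]
Varint 3: bytes[4:5] = 62 -> value 98 (1 byte(s))
  byte[5]=0x9D cont=1 payload=0x1D=29: acc |= 29<<0 -> acc=29 shift=7
  byte[6]=0x45 cont=0 payload=0x45=69: acc |= 69<<7 -> acc=8861 shift=14 [end]
Varint 4: bytes[5:7] = 9D 45 -> value 8861 (2 byte(s))
  byte[7]=0xCE cont=1 payload=0x4E=78: acc |= 78<<0 -> acc=78 shift=7
  byte[8]=0xA6 cont=1 payload=0x26=38: acc |= 38<<7 -> acc=4942 shift=14
  byte[9]=0x61 cont=0 payload=0x61=97: acc |= 97<<14 -> acc=1594190 shift=21 [end]
Varint 5: bytes[7:10] = CE A6 61 -> value 1594190 (3 byte(s))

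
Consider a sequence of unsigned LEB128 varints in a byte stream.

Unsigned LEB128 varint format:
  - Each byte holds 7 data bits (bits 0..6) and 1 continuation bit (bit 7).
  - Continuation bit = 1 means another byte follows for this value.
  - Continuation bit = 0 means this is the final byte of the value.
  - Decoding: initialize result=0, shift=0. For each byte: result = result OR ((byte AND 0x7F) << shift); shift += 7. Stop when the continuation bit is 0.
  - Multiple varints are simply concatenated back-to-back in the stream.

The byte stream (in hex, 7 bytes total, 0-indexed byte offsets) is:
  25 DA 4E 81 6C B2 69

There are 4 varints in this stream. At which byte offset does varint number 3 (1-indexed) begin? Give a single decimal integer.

  byte[0]=0x25 cont=0 payload=0x25=37: acc |= 37<<0 -> acc=37 shift=7 [end]
Varint 1: bytes[0:1] = 25 -> value 37 (1 byte(s))
  byte[1]=0xDA cont=1 payload=0x5A=90: acc |= 90<<0 -> acc=90 shift=7
  byte[2]=0x4E cont=0 payload=0x4E=78: acc |= 78<<7 -> acc=10074 shift=14 [end]
Varint 2: bytes[1:3] = DA 4E -> value 10074 (2 byte(s))
  byte[3]=0x81 cont=1 payload=0x01=1: acc |= 1<<0 -> acc=1 shift=7
  byte[4]=0x6C cont=0 payload=0x6C=108: acc |= 108<<7 -> acc=13825 shift=14 [end]
Varint 3: bytes[3:5] = 81 6C -> value 13825 (2 byte(s))
  byte[5]=0xB2 cont=1 payload=0x32=50: acc |= 50<<0 -> acc=50 shift=7
  byte[6]=0x69 cont=0 payload=0x69=105: acc |= 105<<7 -> acc=13490 shift=14 [end]
Varint 4: bytes[5:7] = B2 69 -> value 13490 (2 byte(s))

Answer: 3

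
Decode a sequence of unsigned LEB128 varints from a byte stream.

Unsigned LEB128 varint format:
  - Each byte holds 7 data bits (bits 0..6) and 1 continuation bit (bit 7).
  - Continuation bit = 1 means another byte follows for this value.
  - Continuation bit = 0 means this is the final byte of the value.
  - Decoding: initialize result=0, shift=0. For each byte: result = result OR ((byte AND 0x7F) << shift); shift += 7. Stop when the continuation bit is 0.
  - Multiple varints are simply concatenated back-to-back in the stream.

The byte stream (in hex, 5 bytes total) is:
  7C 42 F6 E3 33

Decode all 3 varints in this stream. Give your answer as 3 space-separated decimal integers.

  byte[0]=0x7C cont=0 payload=0x7C=124: acc |= 124<<0 -> acc=124 shift=7 [end]
Varint 1: bytes[0:1] = 7C -> value 124 (1 byte(s))
  byte[1]=0x42 cont=0 payload=0x42=66: acc |= 66<<0 -> acc=66 shift=7 [end]
Varint 2: bytes[1:2] = 42 -> value 66 (1 byte(s))
  byte[2]=0xF6 cont=1 payload=0x76=118: acc |= 118<<0 -> acc=118 shift=7
  byte[3]=0xE3 cont=1 payload=0x63=99: acc |= 99<<7 -> acc=12790 shift=14
  byte[4]=0x33 cont=0 payload=0x33=51: acc |= 51<<14 -> acc=848374 shift=21 [end]
Varint 3: bytes[2:5] = F6 E3 33 -> value 848374 (3 byte(s))

Answer: 124 66 848374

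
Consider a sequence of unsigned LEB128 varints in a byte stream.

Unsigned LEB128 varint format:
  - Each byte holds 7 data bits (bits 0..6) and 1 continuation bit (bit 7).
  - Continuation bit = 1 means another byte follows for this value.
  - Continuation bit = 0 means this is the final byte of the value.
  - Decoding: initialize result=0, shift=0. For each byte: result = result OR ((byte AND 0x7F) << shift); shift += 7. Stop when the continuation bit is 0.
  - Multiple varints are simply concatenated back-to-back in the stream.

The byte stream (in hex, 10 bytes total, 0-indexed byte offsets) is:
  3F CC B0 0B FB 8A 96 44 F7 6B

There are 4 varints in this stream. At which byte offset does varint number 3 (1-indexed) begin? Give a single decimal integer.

Answer: 4

Derivation:
  byte[0]=0x3F cont=0 payload=0x3F=63: acc |= 63<<0 -> acc=63 shift=7 [end]
Varint 1: bytes[0:1] = 3F -> value 63 (1 byte(s))
  byte[1]=0xCC cont=1 payload=0x4C=76: acc |= 76<<0 -> acc=76 shift=7
  byte[2]=0xB0 cont=1 payload=0x30=48: acc |= 48<<7 -> acc=6220 shift=14
  byte[3]=0x0B cont=0 payload=0x0B=11: acc |= 11<<14 -> acc=186444 shift=21 [end]
Varint 2: bytes[1:4] = CC B0 0B -> value 186444 (3 byte(s))
  byte[4]=0xFB cont=1 payload=0x7B=123: acc |= 123<<0 -> acc=123 shift=7
  byte[5]=0x8A cont=1 payload=0x0A=10: acc |= 10<<7 -> acc=1403 shift=14
  byte[6]=0x96 cont=1 payload=0x16=22: acc |= 22<<14 -> acc=361851 shift=21
  byte[7]=0x44 cont=0 payload=0x44=68: acc |= 68<<21 -> acc=142968187 shift=28 [end]
Varint 3: bytes[4:8] = FB 8A 96 44 -> value 142968187 (4 byte(s))
  byte[8]=0xF7 cont=1 payload=0x77=119: acc |= 119<<0 -> acc=119 shift=7
  byte[9]=0x6B cont=0 payload=0x6B=107: acc |= 107<<7 -> acc=13815 shift=14 [end]
Varint 4: bytes[8:10] = F7 6B -> value 13815 (2 byte(s))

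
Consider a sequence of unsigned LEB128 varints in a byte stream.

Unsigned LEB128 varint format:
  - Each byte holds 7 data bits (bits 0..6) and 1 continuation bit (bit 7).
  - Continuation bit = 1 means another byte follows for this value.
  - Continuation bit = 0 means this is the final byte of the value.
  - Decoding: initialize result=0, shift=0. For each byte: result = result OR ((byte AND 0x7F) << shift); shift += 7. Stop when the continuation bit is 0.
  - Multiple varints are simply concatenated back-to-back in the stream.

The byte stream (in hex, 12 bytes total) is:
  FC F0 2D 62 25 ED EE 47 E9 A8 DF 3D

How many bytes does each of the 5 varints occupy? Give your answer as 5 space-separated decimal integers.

  byte[0]=0xFC cont=1 payload=0x7C=124: acc |= 124<<0 -> acc=124 shift=7
  byte[1]=0xF0 cont=1 payload=0x70=112: acc |= 112<<7 -> acc=14460 shift=14
  byte[2]=0x2D cont=0 payload=0x2D=45: acc |= 45<<14 -> acc=751740 shift=21 [end]
Varint 1: bytes[0:3] = FC F0 2D -> value 751740 (3 byte(s))
  byte[3]=0x62 cont=0 payload=0x62=98: acc |= 98<<0 -> acc=98 shift=7 [end]
Varint 2: bytes[3:4] = 62 -> value 98 (1 byte(s))
  byte[4]=0x25 cont=0 payload=0x25=37: acc |= 37<<0 -> acc=37 shift=7 [end]
Varint 3: bytes[4:5] = 25 -> value 37 (1 byte(s))
  byte[5]=0xED cont=1 payload=0x6D=109: acc |= 109<<0 -> acc=109 shift=7
  byte[6]=0xEE cont=1 payload=0x6E=110: acc |= 110<<7 -> acc=14189 shift=14
  byte[7]=0x47 cont=0 payload=0x47=71: acc |= 71<<14 -> acc=1177453 shift=21 [end]
Varint 4: bytes[5:8] = ED EE 47 -> value 1177453 (3 byte(s))
  byte[8]=0xE9 cont=1 payload=0x69=105: acc |= 105<<0 -> acc=105 shift=7
  byte[9]=0xA8 cont=1 payload=0x28=40: acc |= 40<<7 -> acc=5225 shift=14
  byte[10]=0xDF cont=1 payload=0x5F=95: acc |= 95<<14 -> acc=1561705 shift=21
  byte[11]=0x3D cont=0 payload=0x3D=61: acc |= 61<<21 -> acc=129487977 shift=28 [end]
Varint 5: bytes[8:12] = E9 A8 DF 3D -> value 129487977 (4 byte(s))

Answer: 3 1 1 3 4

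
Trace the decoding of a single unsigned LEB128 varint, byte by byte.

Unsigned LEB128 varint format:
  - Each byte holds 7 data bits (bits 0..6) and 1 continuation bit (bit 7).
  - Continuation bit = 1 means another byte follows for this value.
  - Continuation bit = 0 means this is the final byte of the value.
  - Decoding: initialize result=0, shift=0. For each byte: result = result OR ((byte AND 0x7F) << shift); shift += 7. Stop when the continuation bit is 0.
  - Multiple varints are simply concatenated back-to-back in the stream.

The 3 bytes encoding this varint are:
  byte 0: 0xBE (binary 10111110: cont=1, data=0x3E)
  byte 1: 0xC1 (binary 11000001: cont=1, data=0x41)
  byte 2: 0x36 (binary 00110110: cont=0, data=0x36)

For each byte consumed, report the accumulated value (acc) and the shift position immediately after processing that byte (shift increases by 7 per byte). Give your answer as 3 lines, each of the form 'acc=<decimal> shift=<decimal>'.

byte 0=0xBE: payload=0x3E=62, contrib = 62<<0 = 62; acc -> 62, shift -> 7
byte 1=0xC1: payload=0x41=65, contrib = 65<<7 = 8320; acc -> 8382, shift -> 14
byte 2=0x36: payload=0x36=54, contrib = 54<<14 = 884736; acc -> 893118, shift -> 21

Answer: acc=62 shift=7
acc=8382 shift=14
acc=893118 shift=21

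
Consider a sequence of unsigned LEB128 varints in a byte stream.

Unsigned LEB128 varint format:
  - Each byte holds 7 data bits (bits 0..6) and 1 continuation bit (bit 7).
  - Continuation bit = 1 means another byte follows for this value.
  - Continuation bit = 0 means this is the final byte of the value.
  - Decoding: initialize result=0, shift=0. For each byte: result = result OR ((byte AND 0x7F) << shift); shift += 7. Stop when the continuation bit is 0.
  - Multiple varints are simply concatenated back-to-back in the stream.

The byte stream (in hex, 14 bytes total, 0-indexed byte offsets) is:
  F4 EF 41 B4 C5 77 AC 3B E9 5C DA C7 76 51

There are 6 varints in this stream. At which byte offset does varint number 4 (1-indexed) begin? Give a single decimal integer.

Answer: 8

Derivation:
  byte[0]=0xF4 cont=1 payload=0x74=116: acc |= 116<<0 -> acc=116 shift=7
  byte[1]=0xEF cont=1 payload=0x6F=111: acc |= 111<<7 -> acc=14324 shift=14
  byte[2]=0x41 cont=0 payload=0x41=65: acc |= 65<<14 -> acc=1079284 shift=21 [end]
Varint 1: bytes[0:3] = F4 EF 41 -> value 1079284 (3 byte(s))
  byte[3]=0xB4 cont=1 payload=0x34=52: acc |= 52<<0 -> acc=52 shift=7
  byte[4]=0xC5 cont=1 payload=0x45=69: acc |= 69<<7 -> acc=8884 shift=14
  byte[5]=0x77 cont=0 payload=0x77=119: acc |= 119<<14 -> acc=1958580 shift=21 [end]
Varint 2: bytes[3:6] = B4 C5 77 -> value 1958580 (3 byte(s))
  byte[6]=0xAC cont=1 payload=0x2C=44: acc |= 44<<0 -> acc=44 shift=7
  byte[7]=0x3B cont=0 payload=0x3B=59: acc |= 59<<7 -> acc=7596 shift=14 [end]
Varint 3: bytes[6:8] = AC 3B -> value 7596 (2 byte(s))
  byte[8]=0xE9 cont=1 payload=0x69=105: acc |= 105<<0 -> acc=105 shift=7
  byte[9]=0x5C cont=0 payload=0x5C=92: acc |= 92<<7 -> acc=11881 shift=14 [end]
Varint 4: bytes[8:10] = E9 5C -> value 11881 (2 byte(s))
  byte[10]=0xDA cont=1 payload=0x5A=90: acc |= 90<<0 -> acc=90 shift=7
  byte[11]=0xC7 cont=1 payload=0x47=71: acc |= 71<<7 -> acc=9178 shift=14
  byte[12]=0x76 cont=0 payload=0x76=118: acc |= 118<<14 -> acc=1942490 shift=21 [end]
Varint 5: bytes[10:13] = DA C7 76 -> value 1942490 (3 byte(s))
  byte[13]=0x51 cont=0 payload=0x51=81: acc |= 81<<0 -> acc=81 shift=7 [end]
Varint 6: bytes[13:14] = 51 -> value 81 (1 byte(s))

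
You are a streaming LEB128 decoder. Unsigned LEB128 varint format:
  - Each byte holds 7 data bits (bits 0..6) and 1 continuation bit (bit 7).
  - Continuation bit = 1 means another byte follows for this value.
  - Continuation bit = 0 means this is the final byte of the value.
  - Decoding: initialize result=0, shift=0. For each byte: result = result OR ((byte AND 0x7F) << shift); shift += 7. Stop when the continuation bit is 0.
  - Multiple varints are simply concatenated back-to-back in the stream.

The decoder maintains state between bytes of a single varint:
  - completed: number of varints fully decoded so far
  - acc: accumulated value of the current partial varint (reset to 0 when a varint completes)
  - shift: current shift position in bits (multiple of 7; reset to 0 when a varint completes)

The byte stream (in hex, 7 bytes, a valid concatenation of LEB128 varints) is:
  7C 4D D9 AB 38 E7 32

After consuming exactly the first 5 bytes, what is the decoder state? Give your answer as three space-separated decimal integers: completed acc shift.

Answer: 3 0 0

Derivation:
byte[0]=0x7C cont=0 payload=0x7C: varint #1 complete (value=124); reset -> completed=1 acc=0 shift=0
byte[1]=0x4D cont=0 payload=0x4D: varint #2 complete (value=77); reset -> completed=2 acc=0 shift=0
byte[2]=0xD9 cont=1 payload=0x59: acc |= 89<<0 -> completed=2 acc=89 shift=7
byte[3]=0xAB cont=1 payload=0x2B: acc |= 43<<7 -> completed=2 acc=5593 shift=14
byte[4]=0x38 cont=0 payload=0x38: varint #3 complete (value=923097); reset -> completed=3 acc=0 shift=0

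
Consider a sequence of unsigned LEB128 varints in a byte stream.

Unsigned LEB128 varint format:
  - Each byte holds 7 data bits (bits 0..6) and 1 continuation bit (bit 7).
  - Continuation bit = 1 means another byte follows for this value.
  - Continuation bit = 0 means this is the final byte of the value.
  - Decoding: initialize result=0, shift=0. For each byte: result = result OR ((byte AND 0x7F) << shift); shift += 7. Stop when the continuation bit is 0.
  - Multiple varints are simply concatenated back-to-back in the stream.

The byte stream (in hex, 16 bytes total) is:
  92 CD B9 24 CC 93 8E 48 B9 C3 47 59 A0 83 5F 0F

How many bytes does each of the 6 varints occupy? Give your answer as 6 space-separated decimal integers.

Answer: 4 4 3 1 3 1

Derivation:
  byte[0]=0x92 cont=1 payload=0x12=18: acc |= 18<<0 -> acc=18 shift=7
  byte[1]=0xCD cont=1 payload=0x4D=77: acc |= 77<<7 -> acc=9874 shift=14
  byte[2]=0xB9 cont=1 payload=0x39=57: acc |= 57<<14 -> acc=943762 shift=21
  byte[3]=0x24 cont=0 payload=0x24=36: acc |= 36<<21 -> acc=76441234 shift=28 [end]
Varint 1: bytes[0:4] = 92 CD B9 24 -> value 76441234 (4 byte(s))
  byte[4]=0xCC cont=1 payload=0x4C=76: acc |= 76<<0 -> acc=76 shift=7
  byte[5]=0x93 cont=1 payload=0x13=19: acc |= 19<<7 -> acc=2508 shift=14
  byte[6]=0x8E cont=1 payload=0x0E=14: acc |= 14<<14 -> acc=231884 shift=21
  byte[7]=0x48 cont=0 payload=0x48=72: acc |= 72<<21 -> acc=151226828 shift=28 [end]
Varint 2: bytes[4:8] = CC 93 8E 48 -> value 151226828 (4 byte(s))
  byte[8]=0xB9 cont=1 payload=0x39=57: acc |= 57<<0 -> acc=57 shift=7
  byte[9]=0xC3 cont=1 payload=0x43=67: acc |= 67<<7 -> acc=8633 shift=14
  byte[10]=0x47 cont=0 payload=0x47=71: acc |= 71<<14 -> acc=1171897 shift=21 [end]
Varint 3: bytes[8:11] = B9 C3 47 -> value 1171897 (3 byte(s))
  byte[11]=0x59 cont=0 payload=0x59=89: acc |= 89<<0 -> acc=89 shift=7 [end]
Varint 4: bytes[11:12] = 59 -> value 89 (1 byte(s))
  byte[12]=0xA0 cont=1 payload=0x20=32: acc |= 32<<0 -> acc=32 shift=7
  byte[13]=0x83 cont=1 payload=0x03=3: acc |= 3<<7 -> acc=416 shift=14
  byte[14]=0x5F cont=0 payload=0x5F=95: acc |= 95<<14 -> acc=1556896 shift=21 [end]
Varint 5: bytes[12:15] = A0 83 5F -> value 1556896 (3 byte(s))
  byte[15]=0x0F cont=0 payload=0x0F=15: acc |= 15<<0 -> acc=15 shift=7 [end]
Varint 6: bytes[15:16] = 0F -> value 15 (1 byte(s))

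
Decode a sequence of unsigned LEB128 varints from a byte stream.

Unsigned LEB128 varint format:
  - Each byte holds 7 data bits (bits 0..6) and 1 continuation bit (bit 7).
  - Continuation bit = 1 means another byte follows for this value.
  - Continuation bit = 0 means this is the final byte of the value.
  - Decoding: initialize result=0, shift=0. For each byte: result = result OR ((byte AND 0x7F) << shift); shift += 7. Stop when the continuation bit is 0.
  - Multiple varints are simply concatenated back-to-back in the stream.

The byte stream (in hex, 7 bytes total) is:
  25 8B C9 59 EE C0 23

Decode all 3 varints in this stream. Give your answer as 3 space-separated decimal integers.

  byte[0]=0x25 cont=0 payload=0x25=37: acc |= 37<<0 -> acc=37 shift=7 [end]
Varint 1: bytes[0:1] = 25 -> value 37 (1 byte(s))
  byte[1]=0x8B cont=1 payload=0x0B=11: acc |= 11<<0 -> acc=11 shift=7
  byte[2]=0xC9 cont=1 payload=0x49=73: acc |= 73<<7 -> acc=9355 shift=14
  byte[3]=0x59 cont=0 payload=0x59=89: acc |= 89<<14 -> acc=1467531 shift=21 [end]
Varint 2: bytes[1:4] = 8B C9 59 -> value 1467531 (3 byte(s))
  byte[4]=0xEE cont=1 payload=0x6E=110: acc |= 110<<0 -> acc=110 shift=7
  byte[5]=0xC0 cont=1 payload=0x40=64: acc |= 64<<7 -> acc=8302 shift=14
  byte[6]=0x23 cont=0 payload=0x23=35: acc |= 35<<14 -> acc=581742 shift=21 [end]
Varint 3: bytes[4:7] = EE C0 23 -> value 581742 (3 byte(s))

Answer: 37 1467531 581742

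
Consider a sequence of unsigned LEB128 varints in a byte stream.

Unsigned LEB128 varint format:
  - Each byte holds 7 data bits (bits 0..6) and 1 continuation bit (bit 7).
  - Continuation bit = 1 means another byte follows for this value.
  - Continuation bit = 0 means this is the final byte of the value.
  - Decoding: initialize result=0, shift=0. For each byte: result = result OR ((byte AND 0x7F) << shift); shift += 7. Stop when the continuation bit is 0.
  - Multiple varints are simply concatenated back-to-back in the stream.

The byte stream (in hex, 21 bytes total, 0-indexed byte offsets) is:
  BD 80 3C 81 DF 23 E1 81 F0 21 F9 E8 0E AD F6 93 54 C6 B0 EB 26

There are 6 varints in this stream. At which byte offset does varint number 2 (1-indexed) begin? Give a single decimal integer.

  byte[0]=0xBD cont=1 payload=0x3D=61: acc |= 61<<0 -> acc=61 shift=7
  byte[1]=0x80 cont=1 payload=0x00=0: acc |= 0<<7 -> acc=61 shift=14
  byte[2]=0x3C cont=0 payload=0x3C=60: acc |= 60<<14 -> acc=983101 shift=21 [end]
Varint 1: bytes[0:3] = BD 80 3C -> value 983101 (3 byte(s))
  byte[3]=0x81 cont=1 payload=0x01=1: acc |= 1<<0 -> acc=1 shift=7
  byte[4]=0xDF cont=1 payload=0x5F=95: acc |= 95<<7 -> acc=12161 shift=14
  byte[5]=0x23 cont=0 payload=0x23=35: acc |= 35<<14 -> acc=585601 shift=21 [end]
Varint 2: bytes[3:6] = 81 DF 23 -> value 585601 (3 byte(s))
  byte[6]=0xE1 cont=1 payload=0x61=97: acc |= 97<<0 -> acc=97 shift=7
  byte[7]=0x81 cont=1 payload=0x01=1: acc |= 1<<7 -> acc=225 shift=14
  byte[8]=0xF0 cont=1 payload=0x70=112: acc |= 112<<14 -> acc=1835233 shift=21
  byte[9]=0x21 cont=0 payload=0x21=33: acc |= 33<<21 -> acc=71041249 shift=28 [end]
Varint 3: bytes[6:10] = E1 81 F0 21 -> value 71041249 (4 byte(s))
  byte[10]=0xF9 cont=1 payload=0x79=121: acc |= 121<<0 -> acc=121 shift=7
  byte[11]=0xE8 cont=1 payload=0x68=104: acc |= 104<<7 -> acc=13433 shift=14
  byte[12]=0x0E cont=0 payload=0x0E=14: acc |= 14<<14 -> acc=242809 shift=21 [end]
Varint 4: bytes[10:13] = F9 E8 0E -> value 242809 (3 byte(s))
  byte[13]=0xAD cont=1 payload=0x2D=45: acc |= 45<<0 -> acc=45 shift=7
  byte[14]=0xF6 cont=1 payload=0x76=118: acc |= 118<<7 -> acc=15149 shift=14
  byte[15]=0x93 cont=1 payload=0x13=19: acc |= 19<<14 -> acc=326445 shift=21
  byte[16]=0x54 cont=0 payload=0x54=84: acc |= 84<<21 -> acc=176487213 shift=28 [end]
Varint 5: bytes[13:17] = AD F6 93 54 -> value 176487213 (4 byte(s))
  byte[17]=0xC6 cont=1 payload=0x46=70: acc |= 70<<0 -> acc=70 shift=7
  byte[18]=0xB0 cont=1 payload=0x30=48: acc |= 48<<7 -> acc=6214 shift=14
  byte[19]=0xEB cont=1 payload=0x6B=107: acc |= 107<<14 -> acc=1759302 shift=21
  byte[20]=0x26 cont=0 payload=0x26=38: acc |= 38<<21 -> acc=81451078 shift=28 [end]
Varint 6: bytes[17:21] = C6 B0 EB 26 -> value 81451078 (4 byte(s))

Answer: 3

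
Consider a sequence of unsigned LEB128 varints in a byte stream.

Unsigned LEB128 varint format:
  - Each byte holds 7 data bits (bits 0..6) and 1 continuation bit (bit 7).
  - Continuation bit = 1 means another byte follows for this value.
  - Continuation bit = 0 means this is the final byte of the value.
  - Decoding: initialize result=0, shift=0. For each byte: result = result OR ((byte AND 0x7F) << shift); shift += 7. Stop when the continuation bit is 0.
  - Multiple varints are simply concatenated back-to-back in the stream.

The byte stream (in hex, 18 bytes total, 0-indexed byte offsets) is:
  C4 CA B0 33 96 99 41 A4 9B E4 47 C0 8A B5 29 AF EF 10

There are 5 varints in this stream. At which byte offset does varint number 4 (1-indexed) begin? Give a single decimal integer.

  byte[0]=0xC4 cont=1 payload=0x44=68: acc |= 68<<0 -> acc=68 shift=7
  byte[1]=0xCA cont=1 payload=0x4A=74: acc |= 74<<7 -> acc=9540 shift=14
  byte[2]=0xB0 cont=1 payload=0x30=48: acc |= 48<<14 -> acc=795972 shift=21
  byte[3]=0x33 cont=0 payload=0x33=51: acc |= 51<<21 -> acc=107750724 shift=28 [end]
Varint 1: bytes[0:4] = C4 CA B0 33 -> value 107750724 (4 byte(s))
  byte[4]=0x96 cont=1 payload=0x16=22: acc |= 22<<0 -> acc=22 shift=7
  byte[5]=0x99 cont=1 payload=0x19=25: acc |= 25<<7 -> acc=3222 shift=14
  byte[6]=0x41 cont=0 payload=0x41=65: acc |= 65<<14 -> acc=1068182 shift=21 [end]
Varint 2: bytes[4:7] = 96 99 41 -> value 1068182 (3 byte(s))
  byte[7]=0xA4 cont=1 payload=0x24=36: acc |= 36<<0 -> acc=36 shift=7
  byte[8]=0x9B cont=1 payload=0x1B=27: acc |= 27<<7 -> acc=3492 shift=14
  byte[9]=0xE4 cont=1 payload=0x64=100: acc |= 100<<14 -> acc=1641892 shift=21
  byte[10]=0x47 cont=0 payload=0x47=71: acc |= 71<<21 -> acc=150539684 shift=28 [end]
Varint 3: bytes[7:11] = A4 9B E4 47 -> value 150539684 (4 byte(s))
  byte[11]=0xC0 cont=1 payload=0x40=64: acc |= 64<<0 -> acc=64 shift=7
  byte[12]=0x8A cont=1 payload=0x0A=10: acc |= 10<<7 -> acc=1344 shift=14
  byte[13]=0xB5 cont=1 payload=0x35=53: acc |= 53<<14 -> acc=869696 shift=21
  byte[14]=0x29 cont=0 payload=0x29=41: acc |= 41<<21 -> acc=86852928 shift=28 [end]
Varint 4: bytes[11:15] = C0 8A B5 29 -> value 86852928 (4 byte(s))
  byte[15]=0xAF cont=1 payload=0x2F=47: acc |= 47<<0 -> acc=47 shift=7
  byte[16]=0xEF cont=1 payload=0x6F=111: acc |= 111<<7 -> acc=14255 shift=14
  byte[17]=0x10 cont=0 payload=0x10=16: acc |= 16<<14 -> acc=276399 shift=21 [end]
Varint 5: bytes[15:18] = AF EF 10 -> value 276399 (3 byte(s))

Answer: 11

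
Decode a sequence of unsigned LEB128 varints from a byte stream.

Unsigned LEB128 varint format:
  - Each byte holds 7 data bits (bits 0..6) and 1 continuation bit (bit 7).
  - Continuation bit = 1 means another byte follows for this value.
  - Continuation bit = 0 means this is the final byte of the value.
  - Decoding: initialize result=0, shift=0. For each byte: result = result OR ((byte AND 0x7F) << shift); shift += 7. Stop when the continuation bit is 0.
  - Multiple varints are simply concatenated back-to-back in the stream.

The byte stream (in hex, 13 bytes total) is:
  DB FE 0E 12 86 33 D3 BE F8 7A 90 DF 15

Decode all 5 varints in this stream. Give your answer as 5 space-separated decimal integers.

Answer: 245595 18 6534 257826643 356240

Derivation:
  byte[0]=0xDB cont=1 payload=0x5B=91: acc |= 91<<0 -> acc=91 shift=7
  byte[1]=0xFE cont=1 payload=0x7E=126: acc |= 126<<7 -> acc=16219 shift=14
  byte[2]=0x0E cont=0 payload=0x0E=14: acc |= 14<<14 -> acc=245595 shift=21 [end]
Varint 1: bytes[0:3] = DB FE 0E -> value 245595 (3 byte(s))
  byte[3]=0x12 cont=0 payload=0x12=18: acc |= 18<<0 -> acc=18 shift=7 [end]
Varint 2: bytes[3:4] = 12 -> value 18 (1 byte(s))
  byte[4]=0x86 cont=1 payload=0x06=6: acc |= 6<<0 -> acc=6 shift=7
  byte[5]=0x33 cont=0 payload=0x33=51: acc |= 51<<7 -> acc=6534 shift=14 [end]
Varint 3: bytes[4:6] = 86 33 -> value 6534 (2 byte(s))
  byte[6]=0xD3 cont=1 payload=0x53=83: acc |= 83<<0 -> acc=83 shift=7
  byte[7]=0xBE cont=1 payload=0x3E=62: acc |= 62<<7 -> acc=8019 shift=14
  byte[8]=0xF8 cont=1 payload=0x78=120: acc |= 120<<14 -> acc=1974099 shift=21
  byte[9]=0x7A cont=0 payload=0x7A=122: acc |= 122<<21 -> acc=257826643 shift=28 [end]
Varint 4: bytes[6:10] = D3 BE F8 7A -> value 257826643 (4 byte(s))
  byte[10]=0x90 cont=1 payload=0x10=16: acc |= 16<<0 -> acc=16 shift=7
  byte[11]=0xDF cont=1 payload=0x5F=95: acc |= 95<<7 -> acc=12176 shift=14
  byte[12]=0x15 cont=0 payload=0x15=21: acc |= 21<<14 -> acc=356240 shift=21 [end]
Varint 5: bytes[10:13] = 90 DF 15 -> value 356240 (3 byte(s))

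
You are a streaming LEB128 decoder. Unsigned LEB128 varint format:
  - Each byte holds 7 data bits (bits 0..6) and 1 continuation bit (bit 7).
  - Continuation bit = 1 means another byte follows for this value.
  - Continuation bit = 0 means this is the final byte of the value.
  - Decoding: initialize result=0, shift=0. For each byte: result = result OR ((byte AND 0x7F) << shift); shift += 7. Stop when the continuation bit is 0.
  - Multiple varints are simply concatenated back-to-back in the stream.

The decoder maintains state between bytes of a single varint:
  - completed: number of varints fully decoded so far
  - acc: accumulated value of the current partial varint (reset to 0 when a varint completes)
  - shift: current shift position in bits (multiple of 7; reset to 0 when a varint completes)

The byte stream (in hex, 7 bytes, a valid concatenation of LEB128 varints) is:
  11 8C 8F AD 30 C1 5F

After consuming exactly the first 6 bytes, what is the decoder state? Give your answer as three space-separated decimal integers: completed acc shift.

byte[0]=0x11 cont=0 payload=0x11: varint #1 complete (value=17); reset -> completed=1 acc=0 shift=0
byte[1]=0x8C cont=1 payload=0x0C: acc |= 12<<0 -> completed=1 acc=12 shift=7
byte[2]=0x8F cont=1 payload=0x0F: acc |= 15<<7 -> completed=1 acc=1932 shift=14
byte[3]=0xAD cont=1 payload=0x2D: acc |= 45<<14 -> completed=1 acc=739212 shift=21
byte[4]=0x30 cont=0 payload=0x30: varint #2 complete (value=101402508); reset -> completed=2 acc=0 shift=0
byte[5]=0xC1 cont=1 payload=0x41: acc |= 65<<0 -> completed=2 acc=65 shift=7

Answer: 2 65 7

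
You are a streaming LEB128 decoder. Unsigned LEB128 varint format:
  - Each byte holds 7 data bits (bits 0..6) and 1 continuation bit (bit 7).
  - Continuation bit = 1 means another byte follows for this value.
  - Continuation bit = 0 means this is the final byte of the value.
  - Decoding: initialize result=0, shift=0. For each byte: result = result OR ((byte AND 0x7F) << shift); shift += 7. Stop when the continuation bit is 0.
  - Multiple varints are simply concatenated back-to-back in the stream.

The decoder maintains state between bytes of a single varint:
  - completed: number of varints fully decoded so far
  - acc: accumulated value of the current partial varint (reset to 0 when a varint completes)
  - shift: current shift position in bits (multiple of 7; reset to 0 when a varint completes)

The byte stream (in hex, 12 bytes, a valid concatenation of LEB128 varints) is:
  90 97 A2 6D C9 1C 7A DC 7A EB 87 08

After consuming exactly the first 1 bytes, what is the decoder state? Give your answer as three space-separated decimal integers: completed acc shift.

Answer: 0 16 7

Derivation:
byte[0]=0x90 cont=1 payload=0x10: acc |= 16<<0 -> completed=0 acc=16 shift=7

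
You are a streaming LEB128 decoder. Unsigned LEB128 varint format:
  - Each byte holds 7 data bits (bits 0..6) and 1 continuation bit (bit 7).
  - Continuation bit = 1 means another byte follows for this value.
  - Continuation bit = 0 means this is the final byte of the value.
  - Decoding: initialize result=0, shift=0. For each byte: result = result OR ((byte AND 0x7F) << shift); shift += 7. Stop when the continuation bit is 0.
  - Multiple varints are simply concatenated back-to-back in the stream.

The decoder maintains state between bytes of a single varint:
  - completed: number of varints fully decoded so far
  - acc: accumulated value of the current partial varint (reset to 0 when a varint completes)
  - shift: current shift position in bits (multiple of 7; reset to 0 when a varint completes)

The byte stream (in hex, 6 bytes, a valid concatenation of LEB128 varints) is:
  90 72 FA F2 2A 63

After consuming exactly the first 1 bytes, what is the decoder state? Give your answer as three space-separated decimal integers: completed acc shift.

Answer: 0 16 7

Derivation:
byte[0]=0x90 cont=1 payload=0x10: acc |= 16<<0 -> completed=0 acc=16 shift=7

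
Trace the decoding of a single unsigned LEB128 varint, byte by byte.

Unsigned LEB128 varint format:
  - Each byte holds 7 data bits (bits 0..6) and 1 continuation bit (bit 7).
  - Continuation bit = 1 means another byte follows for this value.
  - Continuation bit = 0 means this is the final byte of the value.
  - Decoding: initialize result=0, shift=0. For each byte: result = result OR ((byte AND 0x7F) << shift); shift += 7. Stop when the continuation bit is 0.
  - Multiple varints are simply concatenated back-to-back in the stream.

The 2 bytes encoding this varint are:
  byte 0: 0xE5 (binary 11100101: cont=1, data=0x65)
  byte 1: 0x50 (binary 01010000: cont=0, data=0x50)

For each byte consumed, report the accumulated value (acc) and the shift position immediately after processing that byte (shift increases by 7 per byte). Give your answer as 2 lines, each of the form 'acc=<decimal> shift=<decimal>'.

Answer: acc=101 shift=7
acc=10341 shift=14

Derivation:
byte 0=0xE5: payload=0x65=101, contrib = 101<<0 = 101; acc -> 101, shift -> 7
byte 1=0x50: payload=0x50=80, contrib = 80<<7 = 10240; acc -> 10341, shift -> 14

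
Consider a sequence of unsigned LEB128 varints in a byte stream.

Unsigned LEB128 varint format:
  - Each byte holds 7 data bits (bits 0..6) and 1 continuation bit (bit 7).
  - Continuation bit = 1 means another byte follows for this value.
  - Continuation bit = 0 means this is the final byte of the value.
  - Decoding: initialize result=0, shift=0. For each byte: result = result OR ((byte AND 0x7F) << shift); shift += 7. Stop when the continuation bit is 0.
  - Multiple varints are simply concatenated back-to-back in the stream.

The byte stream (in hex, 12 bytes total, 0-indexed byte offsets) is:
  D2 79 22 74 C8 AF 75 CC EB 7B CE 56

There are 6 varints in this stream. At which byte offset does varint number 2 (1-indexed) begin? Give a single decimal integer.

  byte[0]=0xD2 cont=1 payload=0x52=82: acc |= 82<<0 -> acc=82 shift=7
  byte[1]=0x79 cont=0 payload=0x79=121: acc |= 121<<7 -> acc=15570 shift=14 [end]
Varint 1: bytes[0:2] = D2 79 -> value 15570 (2 byte(s))
  byte[2]=0x22 cont=0 payload=0x22=34: acc |= 34<<0 -> acc=34 shift=7 [end]
Varint 2: bytes[2:3] = 22 -> value 34 (1 byte(s))
  byte[3]=0x74 cont=0 payload=0x74=116: acc |= 116<<0 -> acc=116 shift=7 [end]
Varint 3: bytes[3:4] = 74 -> value 116 (1 byte(s))
  byte[4]=0xC8 cont=1 payload=0x48=72: acc |= 72<<0 -> acc=72 shift=7
  byte[5]=0xAF cont=1 payload=0x2F=47: acc |= 47<<7 -> acc=6088 shift=14
  byte[6]=0x75 cont=0 payload=0x75=117: acc |= 117<<14 -> acc=1923016 shift=21 [end]
Varint 4: bytes[4:7] = C8 AF 75 -> value 1923016 (3 byte(s))
  byte[7]=0xCC cont=1 payload=0x4C=76: acc |= 76<<0 -> acc=76 shift=7
  byte[8]=0xEB cont=1 payload=0x6B=107: acc |= 107<<7 -> acc=13772 shift=14
  byte[9]=0x7B cont=0 payload=0x7B=123: acc |= 123<<14 -> acc=2029004 shift=21 [end]
Varint 5: bytes[7:10] = CC EB 7B -> value 2029004 (3 byte(s))
  byte[10]=0xCE cont=1 payload=0x4E=78: acc |= 78<<0 -> acc=78 shift=7
  byte[11]=0x56 cont=0 payload=0x56=86: acc |= 86<<7 -> acc=11086 shift=14 [end]
Varint 6: bytes[10:12] = CE 56 -> value 11086 (2 byte(s))

Answer: 2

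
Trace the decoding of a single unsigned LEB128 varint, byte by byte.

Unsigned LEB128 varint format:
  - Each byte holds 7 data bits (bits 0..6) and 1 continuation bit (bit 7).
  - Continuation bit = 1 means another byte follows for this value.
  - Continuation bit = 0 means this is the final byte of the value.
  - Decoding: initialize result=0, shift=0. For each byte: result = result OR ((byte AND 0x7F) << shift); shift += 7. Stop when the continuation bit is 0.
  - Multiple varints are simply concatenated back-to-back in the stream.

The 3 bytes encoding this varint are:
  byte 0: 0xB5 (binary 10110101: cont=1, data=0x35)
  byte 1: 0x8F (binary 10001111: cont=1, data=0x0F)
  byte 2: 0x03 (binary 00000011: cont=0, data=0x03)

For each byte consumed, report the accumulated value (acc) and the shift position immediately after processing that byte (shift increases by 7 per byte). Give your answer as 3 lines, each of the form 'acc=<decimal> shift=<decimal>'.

byte 0=0xB5: payload=0x35=53, contrib = 53<<0 = 53; acc -> 53, shift -> 7
byte 1=0x8F: payload=0x0F=15, contrib = 15<<7 = 1920; acc -> 1973, shift -> 14
byte 2=0x03: payload=0x03=3, contrib = 3<<14 = 49152; acc -> 51125, shift -> 21

Answer: acc=53 shift=7
acc=1973 shift=14
acc=51125 shift=21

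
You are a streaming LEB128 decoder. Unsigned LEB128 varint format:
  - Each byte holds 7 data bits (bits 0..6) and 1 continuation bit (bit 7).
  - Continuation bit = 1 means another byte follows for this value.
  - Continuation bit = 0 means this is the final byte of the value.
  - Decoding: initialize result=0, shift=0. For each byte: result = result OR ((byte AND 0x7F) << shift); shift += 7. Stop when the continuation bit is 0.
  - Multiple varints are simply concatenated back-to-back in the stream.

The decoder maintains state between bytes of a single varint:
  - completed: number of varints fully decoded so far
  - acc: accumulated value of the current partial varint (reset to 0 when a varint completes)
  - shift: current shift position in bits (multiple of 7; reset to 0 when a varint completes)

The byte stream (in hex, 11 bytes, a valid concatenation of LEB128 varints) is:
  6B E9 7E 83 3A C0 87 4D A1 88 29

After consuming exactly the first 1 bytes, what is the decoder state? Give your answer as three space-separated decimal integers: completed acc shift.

Answer: 1 0 0

Derivation:
byte[0]=0x6B cont=0 payload=0x6B: varint #1 complete (value=107); reset -> completed=1 acc=0 shift=0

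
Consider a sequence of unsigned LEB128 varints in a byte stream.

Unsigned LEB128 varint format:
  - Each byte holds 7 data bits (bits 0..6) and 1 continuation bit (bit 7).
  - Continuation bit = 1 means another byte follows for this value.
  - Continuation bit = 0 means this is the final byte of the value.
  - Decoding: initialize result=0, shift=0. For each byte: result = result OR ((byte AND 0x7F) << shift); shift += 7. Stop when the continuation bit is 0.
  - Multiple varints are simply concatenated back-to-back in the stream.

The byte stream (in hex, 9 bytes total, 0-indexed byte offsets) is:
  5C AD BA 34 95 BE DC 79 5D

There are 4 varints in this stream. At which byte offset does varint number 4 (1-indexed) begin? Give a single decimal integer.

Answer: 8

Derivation:
  byte[0]=0x5C cont=0 payload=0x5C=92: acc |= 92<<0 -> acc=92 shift=7 [end]
Varint 1: bytes[0:1] = 5C -> value 92 (1 byte(s))
  byte[1]=0xAD cont=1 payload=0x2D=45: acc |= 45<<0 -> acc=45 shift=7
  byte[2]=0xBA cont=1 payload=0x3A=58: acc |= 58<<7 -> acc=7469 shift=14
  byte[3]=0x34 cont=0 payload=0x34=52: acc |= 52<<14 -> acc=859437 shift=21 [end]
Varint 2: bytes[1:4] = AD BA 34 -> value 859437 (3 byte(s))
  byte[4]=0x95 cont=1 payload=0x15=21: acc |= 21<<0 -> acc=21 shift=7
  byte[5]=0xBE cont=1 payload=0x3E=62: acc |= 62<<7 -> acc=7957 shift=14
  byte[6]=0xDC cont=1 payload=0x5C=92: acc |= 92<<14 -> acc=1515285 shift=21
  byte[7]=0x79 cont=0 payload=0x79=121: acc |= 121<<21 -> acc=255270677 shift=28 [end]
Varint 3: bytes[4:8] = 95 BE DC 79 -> value 255270677 (4 byte(s))
  byte[8]=0x5D cont=0 payload=0x5D=93: acc |= 93<<0 -> acc=93 shift=7 [end]
Varint 4: bytes[8:9] = 5D -> value 93 (1 byte(s))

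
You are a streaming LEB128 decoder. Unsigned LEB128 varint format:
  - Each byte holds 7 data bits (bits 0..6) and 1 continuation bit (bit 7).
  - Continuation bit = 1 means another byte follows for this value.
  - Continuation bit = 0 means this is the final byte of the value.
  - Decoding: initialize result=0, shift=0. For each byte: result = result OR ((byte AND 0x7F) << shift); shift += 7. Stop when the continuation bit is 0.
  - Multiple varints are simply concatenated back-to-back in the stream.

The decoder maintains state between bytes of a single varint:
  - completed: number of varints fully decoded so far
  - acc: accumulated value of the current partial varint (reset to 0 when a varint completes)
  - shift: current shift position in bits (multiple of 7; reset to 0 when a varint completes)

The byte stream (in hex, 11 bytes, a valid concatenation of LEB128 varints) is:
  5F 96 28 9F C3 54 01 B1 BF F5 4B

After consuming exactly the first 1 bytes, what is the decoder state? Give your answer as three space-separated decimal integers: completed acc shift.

Answer: 1 0 0

Derivation:
byte[0]=0x5F cont=0 payload=0x5F: varint #1 complete (value=95); reset -> completed=1 acc=0 shift=0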